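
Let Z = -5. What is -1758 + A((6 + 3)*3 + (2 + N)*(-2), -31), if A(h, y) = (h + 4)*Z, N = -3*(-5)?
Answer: -1743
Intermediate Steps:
N = 15
A(h, y) = -20 - 5*h (A(h, y) = (h + 4)*(-5) = (4 + h)*(-5) = -20 - 5*h)
-1758 + A((6 + 3)*3 + (2 + N)*(-2), -31) = -1758 + (-20 - 5*((6 + 3)*3 + (2 + 15)*(-2))) = -1758 + (-20 - 5*(9*3 + 17*(-2))) = -1758 + (-20 - 5*(27 - 34)) = -1758 + (-20 - 5*(-7)) = -1758 + (-20 + 35) = -1758 + 15 = -1743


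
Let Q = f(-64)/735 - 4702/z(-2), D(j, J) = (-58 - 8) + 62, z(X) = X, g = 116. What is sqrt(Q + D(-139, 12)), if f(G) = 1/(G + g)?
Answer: sqrt(17491956495)/2730 ≈ 48.446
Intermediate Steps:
f(G) = 1/(116 + G) (f(G) = 1/(G + 116) = 1/(116 + G))
D(j, J) = -4 (D(j, J) = -66 + 62 = -4)
Q = 89855221/38220 (Q = 1/((116 - 64)*735) - 4702/(-2) = (1/735)/52 - 4702*(-1/2) = (1/52)*(1/735) + 2351 = 1/38220 + 2351 = 89855221/38220 ≈ 2351.0)
sqrt(Q + D(-139, 12)) = sqrt(89855221/38220 - 4) = sqrt(89702341/38220) = sqrt(17491956495)/2730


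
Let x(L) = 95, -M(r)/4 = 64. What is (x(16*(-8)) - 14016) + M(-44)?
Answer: -14177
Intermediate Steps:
M(r) = -256 (M(r) = -4*64 = -256)
(x(16*(-8)) - 14016) + M(-44) = (95 - 14016) - 256 = -13921 - 256 = -14177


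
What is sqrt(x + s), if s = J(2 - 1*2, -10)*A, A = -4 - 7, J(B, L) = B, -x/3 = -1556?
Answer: 2*sqrt(1167) ≈ 68.323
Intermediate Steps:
x = 4668 (x = -3*(-1556) = 4668)
A = -11
s = 0 (s = (2 - 1*2)*(-11) = (2 - 2)*(-11) = 0*(-11) = 0)
sqrt(x + s) = sqrt(4668 + 0) = sqrt(4668) = 2*sqrt(1167)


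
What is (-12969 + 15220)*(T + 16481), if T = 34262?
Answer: 114222493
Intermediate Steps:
(-12969 + 15220)*(T + 16481) = (-12969 + 15220)*(34262 + 16481) = 2251*50743 = 114222493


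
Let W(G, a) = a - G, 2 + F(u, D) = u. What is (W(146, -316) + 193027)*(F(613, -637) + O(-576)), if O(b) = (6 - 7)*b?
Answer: 228574655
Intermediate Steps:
F(u, D) = -2 + u
O(b) = -b
(W(146, -316) + 193027)*(F(613, -637) + O(-576)) = ((-316 - 1*146) + 193027)*((-2 + 613) - 1*(-576)) = ((-316 - 146) + 193027)*(611 + 576) = (-462 + 193027)*1187 = 192565*1187 = 228574655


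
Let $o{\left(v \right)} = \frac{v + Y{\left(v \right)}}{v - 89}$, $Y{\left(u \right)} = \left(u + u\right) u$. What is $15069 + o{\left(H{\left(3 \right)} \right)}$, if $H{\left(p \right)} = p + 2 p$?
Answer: $\frac{1205349}{80} \approx 15067.0$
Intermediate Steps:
$Y{\left(u \right)} = 2 u^{2}$ ($Y{\left(u \right)} = 2 u u = 2 u^{2}$)
$H{\left(p \right)} = 3 p$
$o{\left(v \right)} = \frac{v + 2 v^{2}}{-89 + v}$ ($o{\left(v \right)} = \frac{v + 2 v^{2}}{v - 89} = \frac{v + 2 v^{2}}{-89 + v}$)
$15069 + o{\left(H{\left(3 \right)} \right)} = 15069 + \frac{3 \cdot 3 \left(1 + 2 \cdot 3 \cdot 3\right)}{-89 + 3 \cdot 3} = 15069 + \frac{9 \left(1 + 2 \cdot 9\right)}{-89 + 9} = 15069 + \frac{9 \left(1 + 18\right)}{-80} = 15069 + 9 \left(- \frac{1}{80}\right) 19 = 15069 - \frac{171}{80} = \frac{1205349}{80}$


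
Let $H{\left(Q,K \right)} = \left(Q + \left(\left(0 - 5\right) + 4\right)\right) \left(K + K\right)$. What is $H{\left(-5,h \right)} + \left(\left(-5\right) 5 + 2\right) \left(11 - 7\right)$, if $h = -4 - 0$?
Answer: $-44$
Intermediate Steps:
$h = -4$ ($h = -4 + 0 = -4$)
$H{\left(Q,K \right)} = 2 K \left(-1 + Q\right)$ ($H{\left(Q,K \right)} = \left(Q + \left(-5 + 4\right)\right) 2 K = \left(Q - 1\right) 2 K = \left(-1 + Q\right) 2 K = 2 K \left(-1 + Q\right)$)
$H{\left(-5,h \right)} + \left(\left(-5\right) 5 + 2\right) \left(11 - 7\right) = 2 \left(-4\right) \left(-1 - 5\right) + \left(\left(-5\right) 5 + 2\right) \left(11 - 7\right) = 2 \left(-4\right) \left(-6\right) + \left(-25 + 2\right) 4 = 48 - 92 = -44$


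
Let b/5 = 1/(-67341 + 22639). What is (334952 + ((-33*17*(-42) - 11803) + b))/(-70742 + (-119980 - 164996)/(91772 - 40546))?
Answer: -56709652253103/11571798134924 ≈ -4.9007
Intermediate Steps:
b = -5/44702 (b = 5/(-67341 + 22639) = 5/(-44702) = 5*(-1/44702) = -5/44702 ≈ -0.00011185)
(334952 + ((-33*17*(-42) - 11803) + b))/(-70742 + (-119980 - 164996)/(91772 - 40546)) = (334952 + ((-33*17*(-42) - 11803) - 5/44702))/(-70742 + (-119980 - 164996)/(91772 - 40546)) = (334952 + ((-561*(-42) - 11803) - 5/44702))/(-70742 - 284976/51226) = (334952 + ((23562 - 11803) - 5/44702))/(-70742 - 284976*1/51226) = (334952 + (11759 - 5/44702))/(-70742 - 142488/25613) = (334952 + 525650813/44702)/(-1812057334/25613) = (15498675117/44702)*(-25613/1812057334) = -56709652253103/11571798134924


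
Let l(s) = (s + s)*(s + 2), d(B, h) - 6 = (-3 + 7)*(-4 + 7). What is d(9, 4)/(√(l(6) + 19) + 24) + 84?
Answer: 39156/461 - 18*√115/461 ≈ 84.518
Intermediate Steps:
d(B, h) = 18 (d(B, h) = 6 + (-3 + 7)*(-4 + 7) = 6 + 4*3 = 6 + 12 = 18)
l(s) = 2*s*(2 + s) (l(s) = (2*s)*(2 + s) = 2*s*(2 + s))
d(9, 4)/(√(l(6) + 19) + 24) + 84 = 18/(√(2*6*(2 + 6) + 19) + 24) + 84 = 18/(√(2*6*8 + 19) + 24) + 84 = 18/(√(96 + 19) + 24) + 84 = 18/(√115 + 24) + 84 = 18/(24 + √115) + 84 = 84 + 18/(24 + √115)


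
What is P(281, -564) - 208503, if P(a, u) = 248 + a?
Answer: -207974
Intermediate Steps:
P(281, -564) - 208503 = (248 + 281) - 208503 = 529 - 208503 = -207974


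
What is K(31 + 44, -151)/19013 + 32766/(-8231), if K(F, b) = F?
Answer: -622362633/156496003 ≈ -3.9769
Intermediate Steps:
K(31 + 44, -151)/19013 + 32766/(-8231) = (31 + 44)/19013 + 32766/(-8231) = 75*(1/19013) + 32766*(-1/8231) = 75/19013 - 32766/8231 = -622362633/156496003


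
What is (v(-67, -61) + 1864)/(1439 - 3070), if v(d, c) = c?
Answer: -1803/1631 ≈ -1.1055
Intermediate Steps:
(v(-67, -61) + 1864)/(1439 - 3070) = (-61 + 1864)/(1439 - 3070) = 1803/(-1631) = 1803*(-1/1631) = -1803/1631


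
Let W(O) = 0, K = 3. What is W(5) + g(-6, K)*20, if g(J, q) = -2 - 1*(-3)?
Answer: 20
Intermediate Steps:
g(J, q) = 1 (g(J, q) = -2 + 3 = 1)
W(5) + g(-6, K)*20 = 0 + 1*20 = 0 + 20 = 20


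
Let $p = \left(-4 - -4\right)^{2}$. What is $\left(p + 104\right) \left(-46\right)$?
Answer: $-4784$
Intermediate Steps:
$p = 0$ ($p = \left(-4 + 4\right)^{2} = 0^{2} = 0$)
$\left(p + 104\right) \left(-46\right) = \left(0 + 104\right) \left(-46\right) = 104 \left(-46\right) = -4784$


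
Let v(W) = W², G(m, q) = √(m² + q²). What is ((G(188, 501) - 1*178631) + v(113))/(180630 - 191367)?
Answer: 165862/10737 - √286345/10737 ≈ 15.398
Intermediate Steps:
((G(188, 501) - 1*178631) + v(113))/(180630 - 191367) = ((√(188² + 501²) - 1*178631) + 113²)/(180630 - 191367) = ((√(35344 + 251001) - 178631) + 12769)/(-10737) = ((√286345 - 178631) + 12769)*(-1/10737) = ((-178631 + √286345) + 12769)*(-1/10737) = (-165862 + √286345)*(-1/10737) = 165862/10737 - √286345/10737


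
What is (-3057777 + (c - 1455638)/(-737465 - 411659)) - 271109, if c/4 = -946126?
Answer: -1912648777861/574562 ≈ -3.3289e+6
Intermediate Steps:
c = -3784504 (c = 4*(-946126) = -3784504)
(-3057777 + (c - 1455638)/(-737465 - 411659)) - 271109 = (-3057777 + (-3784504 - 1455638)/(-737465 - 411659)) - 271109 = (-3057777 - 5240142/(-1149124)) - 271109 = (-3057777 - 5240142*(-1/1149124)) - 271109 = (-3057777 + 2620071/574562) - 271109 = -1756879848603/574562 - 271109 = -1912648777861/574562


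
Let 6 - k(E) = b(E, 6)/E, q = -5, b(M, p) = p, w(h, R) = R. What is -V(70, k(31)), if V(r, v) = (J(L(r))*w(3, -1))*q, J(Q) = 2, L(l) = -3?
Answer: -10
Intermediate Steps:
k(E) = 6 - 6/E
V(r, v) = 10 (V(r, v) = (2*(-1))*(-5) = -2*(-5) = 10)
-V(70, k(31)) = -1*10 = -10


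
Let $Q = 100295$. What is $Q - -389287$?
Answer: $489582$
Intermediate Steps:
$Q - -389287 = 100295 - -389287 = 100295 + 389287 = 489582$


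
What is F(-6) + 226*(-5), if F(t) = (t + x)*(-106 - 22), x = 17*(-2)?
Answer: 3990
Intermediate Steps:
x = -34
F(t) = 4352 - 128*t (F(t) = (t - 34)*(-106 - 22) = (-34 + t)*(-128) = 4352 - 128*t)
F(-6) + 226*(-5) = (4352 - 128*(-6)) + 226*(-5) = (4352 + 768) - 1130 = 5120 - 1130 = 3990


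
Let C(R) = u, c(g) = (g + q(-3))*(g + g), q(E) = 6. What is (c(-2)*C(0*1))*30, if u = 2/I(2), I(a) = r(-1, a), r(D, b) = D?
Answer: 960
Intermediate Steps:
I(a) = -1
c(g) = 2*g*(6 + g) (c(g) = (g + 6)*(g + g) = (6 + g)*(2*g) = 2*g*(6 + g))
u = -2 (u = 2/(-1) = 2*(-1) = -2)
C(R) = -2
(c(-2)*C(0*1))*30 = ((2*(-2)*(6 - 2))*(-2))*30 = ((2*(-2)*4)*(-2))*30 = -16*(-2)*30 = 32*30 = 960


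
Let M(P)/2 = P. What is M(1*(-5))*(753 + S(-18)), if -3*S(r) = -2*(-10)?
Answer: -22390/3 ≈ -7463.3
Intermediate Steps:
M(P) = 2*P
S(r) = -20/3 (S(r) = -(-2)*(-10)/3 = -⅓*20 = -20/3)
M(1*(-5))*(753 + S(-18)) = (2*(1*(-5)))*(753 - 20/3) = (2*(-5))*(2239/3) = -10*2239/3 = -22390/3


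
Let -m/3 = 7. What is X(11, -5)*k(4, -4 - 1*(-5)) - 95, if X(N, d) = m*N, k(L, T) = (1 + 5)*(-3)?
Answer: 4063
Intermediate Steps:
k(L, T) = -18 (k(L, T) = 6*(-3) = -18)
m = -21 (m = -3*7 = -21)
X(N, d) = -21*N
X(11, -5)*k(4, -4 - 1*(-5)) - 95 = -21*11*(-18) - 95 = -231*(-18) - 95 = 4158 - 95 = 4063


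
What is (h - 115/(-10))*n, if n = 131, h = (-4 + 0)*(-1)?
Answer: 4061/2 ≈ 2030.5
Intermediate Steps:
h = 4 (h = -4*(-1) = 4)
(h - 115/(-10))*n = (4 - 115/(-10))*131 = (4 - 115*(-⅒))*131 = (4 + 23/2)*131 = (31/2)*131 = 4061/2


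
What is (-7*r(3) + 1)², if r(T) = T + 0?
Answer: 400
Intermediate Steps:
r(T) = T
(-7*r(3) + 1)² = (-7*3 + 1)² = (-21 + 1)² = (-20)² = 400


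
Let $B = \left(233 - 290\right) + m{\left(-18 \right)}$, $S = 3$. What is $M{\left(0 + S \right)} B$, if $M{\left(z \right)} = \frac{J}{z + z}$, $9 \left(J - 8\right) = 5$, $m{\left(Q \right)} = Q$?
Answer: $- \frac{1925}{18} \approx -106.94$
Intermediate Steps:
$J = \frac{77}{9}$ ($J = 8 + \frac{1}{9} \cdot 5 = 8 + \frac{5}{9} = \frac{77}{9} \approx 8.5556$)
$M{\left(z \right)} = \frac{77}{18 z}$ ($M{\left(z \right)} = \frac{77}{9 \left(z + z\right)} = \frac{77}{9 \cdot 2 z} = \frac{77 \frac{1}{2 z}}{9} = \frac{77}{18 z}$)
$B = -75$ ($B = \left(233 - 290\right) - 18 = -57 - 18 = -75$)
$M{\left(0 + S \right)} B = \frac{77}{18 \left(0 + 3\right)} \left(-75\right) = \frac{77}{18 \cdot 3} \left(-75\right) = \frac{77}{18} \cdot \frac{1}{3} \left(-75\right) = \frac{77}{54} \left(-75\right) = - \frac{1925}{18}$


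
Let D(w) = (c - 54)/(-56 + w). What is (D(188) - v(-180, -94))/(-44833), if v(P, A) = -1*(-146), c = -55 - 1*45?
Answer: 883/268998 ≈ 0.0032826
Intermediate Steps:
c = -100 (c = -55 - 45 = -100)
v(P, A) = 146
D(w) = -154/(-56 + w) (D(w) = (-100 - 54)/(-56 + w) = -154/(-56 + w))
(D(188) - v(-180, -94))/(-44833) = (-154/(-56 + 188) - 1*146)/(-44833) = (-154/132 - 146)*(-1/44833) = (-154*1/132 - 146)*(-1/44833) = (-7/6 - 146)*(-1/44833) = -883/6*(-1/44833) = 883/268998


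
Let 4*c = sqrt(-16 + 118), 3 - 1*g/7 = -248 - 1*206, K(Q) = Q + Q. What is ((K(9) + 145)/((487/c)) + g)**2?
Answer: 19416744679571/1897352 + 521437*sqrt(102)/974 ≈ 1.0239e+7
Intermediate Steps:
K(Q) = 2*Q
g = 3199 (g = 21 - 7*(-248 - 1*206) = 21 - 7*(-248 - 206) = 21 - 7*(-454) = 21 + 3178 = 3199)
c = sqrt(102)/4 (c = sqrt(-16 + 118)/4 = sqrt(102)/4 ≈ 2.5249)
((K(9) + 145)/((487/c)) + g)**2 = ((2*9 + 145)/((487/((sqrt(102)/4)))) + 3199)**2 = ((18 + 145)/((487*(2*sqrt(102)/51))) + 3199)**2 = (163/((974*sqrt(102)/51)) + 3199)**2 = (163*(sqrt(102)/1948) + 3199)**2 = (163*sqrt(102)/1948 + 3199)**2 = (3199 + 163*sqrt(102)/1948)**2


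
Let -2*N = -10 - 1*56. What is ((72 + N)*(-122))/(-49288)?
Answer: 105/404 ≈ 0.25990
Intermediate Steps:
N = 33 (N = -(-10 - 1*56)/2 = -(-10 - 56)/2 = -1/2*(-66) = 33)
((72 + N)*(-122))/(-49288) = ((72 + 33)*(-122))/(-49288) = (105*(-122))*(-1/49288) = -12810*(-1/49288) = 105/404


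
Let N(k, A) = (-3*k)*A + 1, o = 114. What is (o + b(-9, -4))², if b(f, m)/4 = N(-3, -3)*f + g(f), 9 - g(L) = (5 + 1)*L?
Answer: 1695204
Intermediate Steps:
g(L) = 9 - 6*L (g(L) = 9 - (5 + 1)*L = 9 - 6*L)
N(k, A) = 1 - 3*A*k (N(k, A) = -3*A*k + 1 = 1 - 3*A*k)
b(f, m) = 36 - 128*f (b(f, m) = 4*((1 - 3*(-3)*(-3))*f + (9 - 6*f)) = 4*((1 - 27)*f + (9 - 6*f)) = 4*(-26*f + (9 - 6*f)) = 4*(9 - 32*f) = 36 - 128*f)
(o + b(-9, -4))² = (114 + (36 - 128*(-9)))² = (114 + (36 + 1152))² = (114 + 1188)² = 1302² = 1695204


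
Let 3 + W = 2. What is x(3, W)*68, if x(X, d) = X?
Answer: 204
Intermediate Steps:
W = -1 (W = -3 + 2 = -1)
x(3, W)*68 = 3*68 = 204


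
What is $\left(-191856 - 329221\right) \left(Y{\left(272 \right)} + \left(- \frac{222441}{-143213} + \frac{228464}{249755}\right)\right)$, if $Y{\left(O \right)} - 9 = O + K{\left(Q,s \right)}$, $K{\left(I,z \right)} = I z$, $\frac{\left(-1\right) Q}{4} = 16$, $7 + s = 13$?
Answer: $\frac{1873712647787561166}{35768162815} \approx 5.2385 \cdot 10^{7}$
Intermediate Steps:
$s = 6$ ($s = -7 + 13 = 6$)
$Q = -64$ ($Q = \left(-4\right) 16 = -64$)
$Y{\left(O \right)} = -375 + O$ ($Y{\left(O \right)} = 9 + \left(O - 384\right) = 9 + \left(-384 + O\right) = -375 + O$)
$\left(-191856 - 329221\right) \left(Y{\left(272 \right)} + \left(- \frac{222441}{-143213} + \frac{228464}{249755}\right)\right) = \left(-191856 - 329221\right) \left(\left(-375 + 272\right) + \left(- \frac{222441}{-143213} + \frac{228464}{249755}\right)\right) = - 521077 \left(-103 + \left(\left(-222441\right) \left(- \frac{1}{143213}\right) + 228464 \cdot \frac{1}{249755}\right)\right) = - 521077 \left(-103 + \left(\frac{222441}{143213} + \frac{228464}{249755}\right)\right) = - 521077 \left(-103 + \frac{88274766787}{35768162815}\right) = \left(-521077\right) \left(- \frac{3595846003158}{35768162815}\right) = \frac{1873712647787561166}{35768162815}$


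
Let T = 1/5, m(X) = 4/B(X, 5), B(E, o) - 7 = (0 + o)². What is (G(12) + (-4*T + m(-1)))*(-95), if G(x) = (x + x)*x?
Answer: -218367/8 ≈ -27296.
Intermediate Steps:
B(E, o) = 7 + o² (B(E, o) = 7 + (0 + o)² = 7 + o²)
m(X) = ⅛ (m(X) = 4/(7 + 5²) = 4/(7 + 25) = 4/32 = 4*(1/32) = ⅛)
T = ⅕ ≈ 0.20000
G(x) = 2*x² (G(x) = (2*x)*x = 2*x²)
(G(12) + (-4*T + m(-1)))*(-95) = (2*12² + (-4*⅕ + ⅛))*(-95) = (2*144 + (-⅘ + ⅛))*(-95) = (288 - 27/40)*(-95) = (11493/40)*(-95) = -218367/8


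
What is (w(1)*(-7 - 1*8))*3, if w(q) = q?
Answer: -45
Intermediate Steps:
(w(1)*(-7 - 1*8))*3 = (1*(-7 - 1*8))*3 = (1*(-7 - 8))*3 = (1*(-15))*3 = -15*3 = -45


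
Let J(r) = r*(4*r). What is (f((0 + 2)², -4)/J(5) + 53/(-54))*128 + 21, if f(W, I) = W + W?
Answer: -63713/675 ≈ -94.390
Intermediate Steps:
f(W, I) = 2*W
J(r) = 4*r²
(f((0 + 2)², -4)/J(5) + 53/(-54))*128 + 21 = ((2*(0 + 2)²)/((4*5²)) + 53/(-54))*128 + 21 = ((2*2²)/((4*25)) + 53*(-1/54))*128 + 21 = ((2*4)/100 - 53/54)*128 + 21 = (8*(1/100) - 53/54)*128 + 21 = (2/25 - 53/54)*128 + 21 = -1217/1350*128 + 21 = -77888/675 + 21 = -63713/675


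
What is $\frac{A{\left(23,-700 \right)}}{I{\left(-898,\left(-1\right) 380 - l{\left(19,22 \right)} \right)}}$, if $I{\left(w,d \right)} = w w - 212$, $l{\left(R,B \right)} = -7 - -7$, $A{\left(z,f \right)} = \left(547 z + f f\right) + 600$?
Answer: $\frac{503181}{806192} \approx 0.62415$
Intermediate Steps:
$A{\left(z,f \right)} = 600 + f^{2} + 547 z$ ($A{\left(z,f \right)} = \left(547 z + f^{2}\right) + 600 = \left(f^{2} + 547 z\right) + 600 = 600 + f^{2} + 547 z$)
$l{\left(R,B \right)} = 0$ ($l{\left(R,B \right)} = -7 + 7 = 0$)
$I{\left(w,d \right)} = -212 + w^{2}$ ($I{\left(w,d \right)} = w^{2} - 212 = -212 + w^{2}$)
$\frac{A{\left(23,-700 \right)}}{I{\left(-898,\left(-1\right) 380 - l{\left(19,22 \right)} \right)}} = \frac{600 + \left(-700\right)^{2} + 547 \cdot 23}{-212 + \left(-898\right)^{2}} = \frac{600 + 490000 + 12581}{-212 + 806404} = \frac{503181}{806192}$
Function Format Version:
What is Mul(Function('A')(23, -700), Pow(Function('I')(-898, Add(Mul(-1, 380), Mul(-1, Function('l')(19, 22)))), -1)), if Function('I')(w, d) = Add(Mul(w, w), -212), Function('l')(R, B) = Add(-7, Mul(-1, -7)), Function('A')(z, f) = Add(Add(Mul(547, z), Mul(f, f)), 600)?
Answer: Rational(503181, 806192) ≈ 0.62415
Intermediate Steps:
Function('A')(z, f) = Add(600, Pow(f, 2), Mul(547, z)) (Function('A')(z, f) = Add(Add(Mul(547, z), Pow(f, 2)), 600) = Add(Add(Pow(f, 2), Mul(547, z)), 600) = Add(600, Pow(f, 2), Mul(547, z)))
Function('l')(R, B) = 0 (Function('l')(R, B) = Add(-7, 7) = 0)
Function('I')(w, d) = Add(-212, Pow(w, 2)) (Function('I')(w, d) = Add(Pow(w, 2), -212) = Add(-212, Pow(w, 2)))
Mul(Function('A')(23, -700), Pow(Function('I')(-898, Add(Mul(-1, 380), Mul(-1, Function('l')(19, 22)))), -1)) = Mul(Add(600, Pow(-700, 2), Mul(547, 23)), Pow(Add(-212, Pow(-898, 2)), -1)) = Mul(Add(600, 490000, 12581), Pow(Add(-212, 806404), -1)) = Mul(503181, Pow(806192, -1)) = Mul(503181, Rational(1, 806192)) = Rational(503181, 806192)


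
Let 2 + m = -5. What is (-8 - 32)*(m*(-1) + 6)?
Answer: -520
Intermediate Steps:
m = -7 (m = -2 - 5 = -7)
(-8 - 32)*(m*(-1) + 6) = (-8 - 32)*(-7*(-1) + 6) = -40*(7 + 6) = -40*13 = -520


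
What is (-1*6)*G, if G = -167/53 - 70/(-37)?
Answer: 14814/1961 ≈ 7.5543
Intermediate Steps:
G = -2469/1961 (G = -167*1/53 - 70*(-1/37) = -167/53 + 70/37 = -2469/1961 ≈ -1.2591)
(-1*6)*G = -1*6*(-2469/1961) = -6*(-2469/1961) = 14814/1961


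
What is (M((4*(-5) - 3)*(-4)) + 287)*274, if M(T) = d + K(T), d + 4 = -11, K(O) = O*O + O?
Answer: 2418872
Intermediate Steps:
K(O) = O + O**2 (K(O) = O**2 + O = O + O**2)
d = -15 (d = -4 - 11 = -15)
M(T) = -15 + T*(1 + T)
(M((4*(-5) - 3)*(-4)) + 287)*274 = ((-15 + ((4*(-5) - 3)*(-4))*(1 + (4*(-5) - 3)*(-4))) + 287)*274 = ((-15 + ((-20 - 3)*(-4))*(1 + (-20 - 3)*(-4))) + 287)*274 = ((-15 + (-23*(-4))*(1 - 23*(-4))) + 287)*274 = ((-15 + 92*(1 + 92)) + 287)*274 = ((-15 + 92*93) + 287)*274 = ((-15 + 8556) + 287)*274 = (8541 + 287)*274 = 8828*274 = 2418872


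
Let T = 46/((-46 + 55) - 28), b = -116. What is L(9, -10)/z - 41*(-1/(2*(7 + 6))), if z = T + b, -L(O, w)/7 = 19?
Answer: 39488/14625 ≈ 2.7000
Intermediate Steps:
L(O, w) = -133 (L(O, w) = -7*19 = -133)
T = -46/19 (T = 46/(9 - 28) = 46/(-19) = 46*(-1/19) = -46/19 ≈ -2.4211)
z = -2250/19 (z = -46/19 - 116 = -2250/19 ≈ -118.42)
L(9, -10)/z - 41*(-1/(2*(7 + 6))) = -133/(-2250/19) - 41*(-1/(2*(7 + 6))) = -133*(-19/2250) - 41/((-2*13)) = 2527/2250 - 41/(-26) = 2527/2250 - 41*(-1/26) = 2527/2250 + 41/26 = 39488/14625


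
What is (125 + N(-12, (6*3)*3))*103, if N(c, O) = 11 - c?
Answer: 15244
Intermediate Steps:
(125 + N(-12, (6*3)*3))*103 = (125 + (11 - 1*(-12)))*103 = (125 + (11 + 12))*103 = (125 + 23)*103 = 148*103 = 15244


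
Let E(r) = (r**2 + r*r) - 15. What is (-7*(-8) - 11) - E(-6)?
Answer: -12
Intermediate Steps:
E(r) = -15 + 2*r**2 (E(r) = (r**2 + r**2) - 15 = 2*r**2 - 15 = -15 + 2*r**2)
(-7*(-8) - 11) - E(-6) = (-7*(-8) - 11) - (-15 + 2*(-6)**2) = (56 - 11) - (-15 + 2*36) = 45 - (-15 + 72) = 45 - 1*57 = 45 - 57 = -12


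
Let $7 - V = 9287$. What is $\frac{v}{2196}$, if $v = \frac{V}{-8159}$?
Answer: $\frac{2320}{4479291} \approx 0.00051794$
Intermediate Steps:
$V = -9280$ ($V = 7 - 9287 = -9280$)
$v = \frac{9280}{8159}$ ($v = - \frac{9280}{-8159} = \left(-9280\right) \left(- \frac{1}{8159}\right) = \frac{9280}{8159} \approx 1.1374$)
$\frac{v}{2196} = \frac{9280}{8159 \cdot 2196} = \frac{9280}{8159} \cdot \frac{1}{2196} = \frac{2320}{4479291}$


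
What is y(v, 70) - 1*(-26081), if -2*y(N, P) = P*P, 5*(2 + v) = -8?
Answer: 23631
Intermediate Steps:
v = -18/5 (v = -2 + (⅕)*(-8) = -2 - 8/5 = -18/5 ≈ -3.6000)
y(N, P) = -P²/2 (y(N, P) = -P*P/2 = -P²/2)
y(v, 70) - 1*(-26081) = -½*70² - 1*(-26081) = -½*4900 + 26081 = -2450 + 26081 = 23631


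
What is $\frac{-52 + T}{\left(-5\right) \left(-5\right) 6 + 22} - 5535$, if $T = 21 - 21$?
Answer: $- \frac{238018}{43} \approx -5535.3$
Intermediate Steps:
$T = 0$ ($T = 21 - 21 = 0$)
$\frac{-52 + T}{\left(-5\right) \left(-5\right) 6 + 22} - 5535 = \frac{-52 + 0}{\left(-5\right) \left(-5\right) 6 + 22} - 5535 = - \frac{52}{25 \cdot 6 + 22} - 5535 = - \frac{52}{150 + 22} - 5535 = - \frac{52}{172} - 5535 = \left(-52\right) \frac{1}{172} - 5535 = - \frac{13}{43} - 5535 = - \frac{238018}{43}$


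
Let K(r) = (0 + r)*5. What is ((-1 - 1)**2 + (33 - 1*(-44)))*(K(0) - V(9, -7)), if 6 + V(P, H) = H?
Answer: 1053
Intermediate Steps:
V(P, H) = -6 + H
K(r) = 5*r (K(r) = r*5 = 5*r)
((-1 - 1)**2 + (33 - 1*(-44)))*(K(0) - V(9, -7)) = ((-1 - 1)**2 + (33 - 1*(-44)))*(5*0 - (-6 - 7)) = ((-2)**2 + (33 + 44))*(0 - 1*(-13)) = (4 + 77)*(0 + 13) = 81*13 = 1053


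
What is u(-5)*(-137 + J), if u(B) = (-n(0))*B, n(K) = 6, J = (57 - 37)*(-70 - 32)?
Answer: -65310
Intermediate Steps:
J = -2040 (J = 20*(-102) = -2040)
u(B) = -6*B (u(B) = (-1*6)*B = -6*B)
u(-5)*(-137 + J) = (-6*(-5))*(-137 - 2040) = 30*(-2177) = -65310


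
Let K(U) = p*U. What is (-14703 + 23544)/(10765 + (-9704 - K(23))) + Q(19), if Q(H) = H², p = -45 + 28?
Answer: 177671/484 ≈ 367.09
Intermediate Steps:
p = -17
K(U) = -17*U
(-14703 + 23544)/(10765 + (-9704 - K(23))) + Q(19) = (-14703 + 23544)/(10765 + (-9704 - (-17)*23)) + 19² = 8841/(10765 + (-9704 - 1*(-391))) + 361 = 8841/(10765 + (-9704 + 391)) + 361 = 8841/(10765 - 9313) + 361 = 8841/1452 + 361 = 8841*(1/1452) + 361 = 2947/484 + 361 = 177671/484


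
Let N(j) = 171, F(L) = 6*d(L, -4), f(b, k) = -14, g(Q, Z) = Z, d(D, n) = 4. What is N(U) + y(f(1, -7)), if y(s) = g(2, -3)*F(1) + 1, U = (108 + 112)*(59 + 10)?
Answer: 100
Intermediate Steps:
U = 15180 (U = 220*69 = 15180)
F(L) = 24 (F(L) = 6*4 = 24)
y(s) = -71 (y(s) = -3*24 + 1 = -72 + 1 = -71)
N(U) + y(f(1, -7)) = 171 - 71 = 100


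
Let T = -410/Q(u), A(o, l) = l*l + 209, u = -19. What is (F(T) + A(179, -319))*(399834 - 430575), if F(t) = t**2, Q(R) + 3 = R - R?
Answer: -11126500010/3 ≈ -3.7088e+9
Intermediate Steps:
Q(R) = -3 (Q(R) = -3 + (R - R) = -3 + 0 = -3)
A(o, l) = 209 + l**2 (A(o, l) = l**2 + 209 = 209 + l**2)
T = 410/3 (T = -410/(-3) = -410*(-1/3) = 410/3 ≈ 136.67)
(F(T) + A(179, -319))*(399834 - 430575) = ((410/3)**2 + (209 + (-319)**2))*(399834 - 430575) = (168100/9 + (209 + 101761))*(-30741) = (168100/9 + 101970)*(-30741) = (1085830/9)*(-30741) = -11126500010/3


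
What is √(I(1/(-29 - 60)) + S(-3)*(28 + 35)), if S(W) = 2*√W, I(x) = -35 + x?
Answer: √(-277324 + 998046*I*√3)/89 ≈ 9.6441 + 11.315*I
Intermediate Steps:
√(I(1/(-29 - 60)) + S(-3)*(28 + 35)) = √((-35 + 1/(-29 - 60)) + (2*√(-3))*(28 + 35)) = √((-35 + 1/(-89)) + (2*(I*√3))*63) = √((-35 - 1/89) + (2*I*√3)*63) = √(-3116/89 + 126*I*√3)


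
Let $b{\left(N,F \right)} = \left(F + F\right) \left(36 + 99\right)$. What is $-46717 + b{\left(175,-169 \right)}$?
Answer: $-92347$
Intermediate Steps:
$b{\left(N,F \right)} = 270 F$ ($b{\left(N,F \right)} = 2 F 135 = 270 F$)
$-46717 + b{\left(175,-169 \right)} = -46717 + 270 \left(-169\right) = -46717 - 45630 = -92347$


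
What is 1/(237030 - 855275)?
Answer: -1/618245 ≈ -1.6175e-6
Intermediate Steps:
1/(237030 - 855275) = 1/(-618245) = -1/618245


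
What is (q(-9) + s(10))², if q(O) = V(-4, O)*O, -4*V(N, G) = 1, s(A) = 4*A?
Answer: 28561/16 ≈ 1785.1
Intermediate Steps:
V(N, G) = -¼ (V(N, G) = -¼*1 = -¼)
q(O) = -O/4
(q(-9) + s(10))² = (-¼*(-9) + 4*10)² = (9/4 + 40)² = (169/4)² = 28561/16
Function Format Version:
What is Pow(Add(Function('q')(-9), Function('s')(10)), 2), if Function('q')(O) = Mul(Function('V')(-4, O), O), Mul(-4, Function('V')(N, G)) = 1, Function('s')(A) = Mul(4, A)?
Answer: Rational(28561, 16) ≈ 1785.1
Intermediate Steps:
Function('V')(N, G) = Rational(-1, 4) (Function('V')(N, G) = Mul(Rational(-1, 4), 1) = Rational(-1, 4))
Function('q')(O) = Mul(Rational(-1, 4), O)
Pow(Add(Function('q')(-9), Function('s')(10)), 2) = Pow(Add(Mul(Rational(-1, 4), -9), Mul(4, 10)), 2) = Pow(Add(Rational(9, 4), 40), 2) = Pow(Rational(169, 4), 2) = Rational(28561, 16)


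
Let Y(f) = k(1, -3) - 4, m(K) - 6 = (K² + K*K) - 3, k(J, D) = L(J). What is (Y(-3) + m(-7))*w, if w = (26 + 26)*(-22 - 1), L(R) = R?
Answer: -117208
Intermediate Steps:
k(J, D) = J
m(K) = 3 + 2*K² (m(K) = 6 + ((K² + K*K) - 3) = 6 + ((K² + K²) - 3) = 6 + (2*K² - 3) = 6 + (-3 + 2*K²) = 3 + 2*K²)
Y(f) = -3 (Y(f) = 1 - 4 = -3)
w = -1196 (w = 52*(-23) = -1196)
(Y(-3) + m(-7))*w = (-3 + (3 + 2*(-7)²))*(-1196) = (-3 + (3 + 2*49))*(-1196) = (-3 + (3 + 98))*(-1196) = (-3 + 101)*(-1196) = 98*(-1196) = -117208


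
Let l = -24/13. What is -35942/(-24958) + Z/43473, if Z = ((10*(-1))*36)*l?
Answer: 3421370413/2350831457 ≈ 1.4554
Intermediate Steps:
l = -24/13 (l = -24*1/13 = -24/13 ≈ -1.8462)
Z = 8640/13 (Z = ((10*(-1))*36)*(-24/13) = -10*36*(-24/13) = -360*(-24/13) = 8640/13 ≈ 664.62)
-35942/(-24958) + Z/43473 = -35942/(-24958) + (8640/13)/43473 = -35942*(-1/24958) + (8640/13)*(1/43473) = 17971/12479 + 2880/188383 = 3421370413/2350831457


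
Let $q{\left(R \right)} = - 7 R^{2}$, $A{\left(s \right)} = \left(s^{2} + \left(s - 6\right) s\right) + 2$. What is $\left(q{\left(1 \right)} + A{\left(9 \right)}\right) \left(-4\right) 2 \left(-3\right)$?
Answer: $2472$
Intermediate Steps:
$A{\left(s \right)} = 2 + s^{2} + s \left(-6 + s\right)$ ($A{\left(s \right)} = \left(s^{2} + \left(s - 6\right) s\right) + 2 = \left(s^{2} + \left(-6 + s\right) s\right) + 2 = \left(s^{2} + s \left(-6 + s\right)\right) + 2 = 2 + s^{2} + s \left(-6 + s\right)$)
$\left(q{\left(1 \right)} + A{\left(9 \right)}\right) \left(-4\right) 2 \left(-3\right) = \left(- 7 \cdot 1^{2} + \left(2 - 54 + 2 \cdot 9^{2}\right)\right) \left(-4\right) 2 \left(-3\right) = \left(\left(-7\right) 1 + \left(2 - 54 + 2 \cdot 81\right)\right) \left(\left(-8\right) \left(-3\right)\right) = \left(-7 + \left(2 - 54 + 162\right)\right) 24 = \left(-7 + 110\right) 24 = 103 \cdot 24 = 2472$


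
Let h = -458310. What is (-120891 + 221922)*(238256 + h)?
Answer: -22232275674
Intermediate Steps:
(-120891 + 221922)*(238256 + h) = (-120891 + 221922)*(238256 - 458310) = 101031*(-220054) = -22232275674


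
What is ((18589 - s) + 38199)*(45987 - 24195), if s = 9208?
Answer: 1036863360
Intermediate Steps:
((18589 - s) + 38199)*(45987 - 24195) = ((18589 - 1*9208) + 38199)*(45987 - 24195) = ((18589 - 9208) + 38199)*21792 = (9381 + 38199)*21792 = 47580*21792 = 1036863360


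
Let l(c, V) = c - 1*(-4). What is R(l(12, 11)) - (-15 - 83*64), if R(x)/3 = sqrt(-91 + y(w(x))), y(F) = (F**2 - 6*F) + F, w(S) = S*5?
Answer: 5327 + 3*sqrt(5909) ≈ 5557.6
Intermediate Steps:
w(S) = 5*S
y(F) = F**2 - 5*F
l(c, V) = 4 + c (l(c, V) = c + 4 = 4 + c)
R(x) = 3*sqrt(-91 + 5*x*(-5 + 5*x)) (R(x) = 3*sqrt(-91 + (5*x)*(-5 + 5*x)) = 3*sqrt(-91 + 5*x*(-5 + 5*x)))
R(l(12, 11)) - (-15 - 83*64) = 3*sqrt(-91 + 25*(4 + 12)*(-1 + (4 + 12))) - (-15 - 83*64) = 3*sqrt(-91 + 25*16*(-1 + 16)) - (-15 - 5312) = 3*sqrt(-91 + 25*16*15) - 1*(-5327) = 3*sqrt(-91 + 6000) + 5327 = 3*sqrt(5909) + 5327 = 5327 + 3*sqrt(5909)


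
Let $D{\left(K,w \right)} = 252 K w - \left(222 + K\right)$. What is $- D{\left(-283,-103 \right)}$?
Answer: $-7345609$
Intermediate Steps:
$D{\left(K,w \right)} = -222 - K + 252 K w$ ($D{\left(K,w \right)} = 252 K w - \left(222 + K\right) = -222 - K + 252 K w$)
$- D{\left(-283,-103 \right)} = - (-222 - -283 + 252 \left(-283\right) \left(-103\right)) = - (-222 + 283 + 7345548) = \left(-1\right) 7345609 = -7345609$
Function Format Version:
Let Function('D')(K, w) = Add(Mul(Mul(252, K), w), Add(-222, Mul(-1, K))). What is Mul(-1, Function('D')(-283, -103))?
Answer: -7345609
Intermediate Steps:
Function('D')(K, w) = Add(-222, Mul(-1, K), Mul(252, K, w)) (Function('D')(K, w) = Add(Mul(252, K, w), Add(-222, Mul(-1, K))) = Add(-222, Mul(-1, K), Mul(252, K, w)))
Mul(-1, Function('D')(-283, -103)) = Mul(-1, Add(-222, Mul(-1, -283), Mul(252, -283, -103))) = Mul(-1, Add(-222, 283, 7345548)) = Mul(-1, 7345609) = -7345609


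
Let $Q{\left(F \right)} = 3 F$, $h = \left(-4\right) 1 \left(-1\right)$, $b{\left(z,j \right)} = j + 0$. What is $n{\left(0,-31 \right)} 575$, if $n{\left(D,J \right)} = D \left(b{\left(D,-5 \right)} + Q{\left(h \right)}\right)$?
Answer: $0$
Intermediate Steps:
$b{\left(z,j \right)} = j$
$h = 4$ ($h = \left(-4\right) \left(-1\right) = 4$)
$n{\left(D,J \right)} = 7 D$ ($n{\left(D,J \right)} = D \left(-5 + 3 \cdot 4\right) = D \left(-5 + 12\right) = D 7 = 7 D$)
$n{\left(0,-31 \right)} 575 = 7 \cdot 0 \cdot 575 = 0 \cdot 575 = 0$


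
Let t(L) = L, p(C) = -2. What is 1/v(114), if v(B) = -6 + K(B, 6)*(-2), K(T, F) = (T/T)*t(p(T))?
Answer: -½ ≈ -0.50000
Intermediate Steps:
K(T, F) = -2 (K(T, F) = (T/T)*(-2) = 1*(-2) = -2)
v(B) = -2 (v(B) = -6 - 2*(-2) = -6 + 4 = -2)
1/v(114) = 1/(-2) = -½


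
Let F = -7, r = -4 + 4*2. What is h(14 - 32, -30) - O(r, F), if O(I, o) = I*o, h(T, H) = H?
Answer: -2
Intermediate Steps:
r = 4 (r = -4 + 8 = 4)
h(14 - 32, -30) - O(r, F) = -30 - 4*(-7) = -30 - 1*(-28) = -30 + 28 = -2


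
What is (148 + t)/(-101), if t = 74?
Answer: -222/101 ≈ -2.1980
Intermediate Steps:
(148 + t)/(-101) = (148 + 74)/(-101) = 222*(-1/101) = -222/101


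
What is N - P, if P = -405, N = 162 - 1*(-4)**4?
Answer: 311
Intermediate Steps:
N = -94 (N = 162 - 1*256 = 162 - 256 = -94)
N - P = -94 - 1*(-405) = -94 + 405 = 311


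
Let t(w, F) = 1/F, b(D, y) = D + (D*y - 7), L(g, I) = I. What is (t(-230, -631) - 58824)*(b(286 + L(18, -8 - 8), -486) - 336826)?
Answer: 17363143665935/631 ≈ 2.7517e+10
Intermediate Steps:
b(D, y) = -7 + D + D*y (b(D, y) = D + (-7 + D*y) = -7 + D + D*y)
(t(-230, -631) - 58824)*(b(286 + L(18, -8 - 8), -486) - 336826) = (1/(-631) - 58824)*((-7 + (286 + (-8 - 8)) + (286 + (-8 - 8))*(-486)) - 336826) = (-1/631 - 58824)*((-7 + (286 - 16) + (286 - 16)*(-486)) - 336826) = -37117945*((-7 + 270 + 270*(-486)) - 336826)/631 = -37117945*((-7 + 270 - 131220) - 336826)/631 = -37117945*(-130957 - 336826)/631 = -37117945/631*(-467783) = 17363143665935/631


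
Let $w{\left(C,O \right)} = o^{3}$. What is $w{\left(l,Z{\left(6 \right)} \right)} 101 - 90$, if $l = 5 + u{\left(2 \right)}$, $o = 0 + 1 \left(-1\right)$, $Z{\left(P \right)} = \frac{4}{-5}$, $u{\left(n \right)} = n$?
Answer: $-191$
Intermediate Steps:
$Z{\left(P \right)} = - \frac{4}{5}$ ($Z{\left(P \right)} = 4 \left(- \frac{1}{5}\right) = - \frac{4}{5}$)
$o = -1$ ($o = 0 - 1 = -1$)
$l = 7$ ($l = 5 + 2 = 7$)
$w{\left(C,O \right)} = -1$ ($w{\left(C,O \right)} = \left(-1\right)^{3} = -1$)
$w{\left(l,Z{\left(6 \right)} \right)} 101 - 90 = \left(-1\right) 101 - 90 = -101 - 90 = -191$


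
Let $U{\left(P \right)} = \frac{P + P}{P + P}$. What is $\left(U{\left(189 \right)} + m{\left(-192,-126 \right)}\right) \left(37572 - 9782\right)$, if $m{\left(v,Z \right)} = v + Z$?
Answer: $-8809430$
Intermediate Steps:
$m{\left(v,Z \right)} = Z + v$
$U{\left(P \right)} = 1$ ($U{\left(P \right)} = \frac{2 P}{2 P} = 2 P \frac{1}{2 P} = 1$)
$\left(U{\left(189 \right)} + m{\left(-192,-126 \right)}\right) \left(37572 - 9782\right) = \left(1 - 318\right) \left(37572 - 9782\right) = \left(1 - 318\right) 27790 = \left(-317\right) 27790 = -8809430$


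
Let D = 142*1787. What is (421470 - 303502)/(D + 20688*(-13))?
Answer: -58984/7595 ≈ -7.7662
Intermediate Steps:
D = 253754
(421470 - 303502)/(D + 20688*(-13)) = (421470 - 303502)/(253754 + 20688*(-13)) = 117968/(253754 - 268944) = 117968/(-15190) = 117968*(-1/15190) = -58984/7595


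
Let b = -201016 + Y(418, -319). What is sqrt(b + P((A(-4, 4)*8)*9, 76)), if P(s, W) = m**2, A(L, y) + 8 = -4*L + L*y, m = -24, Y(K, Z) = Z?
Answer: I*sqrt(200759) ≈ 448.06*I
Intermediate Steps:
A(L, y) = -8 - 4*L + L*y (A(L, y) = -8 + (-4*L + L*y) = -8 - 4*L + L*y)
P(s, W) = 576 (P(s, W) = (-24)**2 = 576)
b = -201335 (b = -201016 - 319 = -201335)
sqrt(b + P((A(-4, 4)*8)*9, 76)) = sqrt(-201335 + 576) = sqrt(-200759) = I*sqrt(200759)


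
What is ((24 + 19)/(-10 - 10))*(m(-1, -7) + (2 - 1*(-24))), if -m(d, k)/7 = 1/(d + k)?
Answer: -1849/32 ≈ -57.781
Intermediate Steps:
m(d, k) = -7/(d + k)
((24 + 19)/(-10 - 10))*(m(-1, -7) + (2 - 1*(-24))) = ((24 + 19)/(-10 - 10))*(-7/(-1 - 7) + (2 - 1*(-24))) = (43/(-20))*(-7/(-8) + (2 + 24)) = (43*(-1/20))*(-7*(-1/8) + 26) = -43*(7/8 + 26)/20 = -43/20*215/8 = -1849/32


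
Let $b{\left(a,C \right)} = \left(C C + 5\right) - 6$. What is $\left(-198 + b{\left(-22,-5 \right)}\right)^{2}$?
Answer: $30276$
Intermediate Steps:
$b{\left(a,C \right)} = -1 + C^{2}$ ($b{\left(a,C \right)} = \left(C^{2} + 5\right) - 6 = \left(5 + C^{2}\right) - 6 = -1 + C^{2}$)
$\left(-198 + b{\left(-22,-5 \right)}\right)^{2} = \left(-198 - \left(1 - \left(-5\right)^{2}\right)\right)^{2} = \left(-198 + \left(-1 + 25\right)\right)^{2} = \left(-198 + 24\right)^{2} = \left(-174\right)^{2} = 30276$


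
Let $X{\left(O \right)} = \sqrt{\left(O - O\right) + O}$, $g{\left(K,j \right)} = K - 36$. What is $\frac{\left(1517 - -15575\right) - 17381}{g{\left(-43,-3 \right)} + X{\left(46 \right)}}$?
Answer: $\frac{22831}{6195} + \frac{289 \sqrt{46}}{6195} \approx 4.0018$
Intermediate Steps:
$g{\left(K,j \right)} = -36 + K$ ($g{\left(K,j \right)} = K - 36 = -36 + K$)
$X{\left(O \right)} = \sqrt{O}$ ($X{\left(O \right)} = \sqrt{0 + O} = \sqrt{O}$)
$\frac{\left(1517 - -15575\right) - 17381}{g{\left(-43,-3 \right)} + X{\left(46 \right)}} = \frac{\left(1517 - -15575\right) - 17381}{\left(-36 - 43\right) + \sqrt{46}} = \frac{\left(1517 + 15575\right) - 17381}{-79 + \sqrt{46}} = \frac{17092 - 17381}{-79 + \sqrt{46}} = - \frac{289}{-79 + \sqrt{46}}$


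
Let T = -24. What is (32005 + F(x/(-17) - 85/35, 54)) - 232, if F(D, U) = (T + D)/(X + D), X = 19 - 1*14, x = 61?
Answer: 3848105/121 ≈ 31803.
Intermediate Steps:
X = 5 (X = 19 - 14 = 5)
F(D, U) = (-24 + D)/(5 + D)
(32005 + F(x/(-17) - 85/35, 54)) - 232 = (32005 + (-24 + (61/(-17) - 85/35))/(5 + (61/(-17) - 85/35))) - 232 = (32005 + (-24 + (61*(-1/17) - 85*1/35))/(5 + (61*(-1/17) - 85*1/35))) - 232 = (32005 + (-24 + (-61/17 - 17/7))/(5 + (-61/17 - 17/7))) - 232 = (32005 + (-24 - 716/119)/(5 - 716/119)) - 232 = (32005 - 3572/119/(-121/119)) - 232 = (32005 - 119/121*(-3572/119)) - 232 = (32005 + 3572/121) - 232 = 3876177/121 - 232 = 3848105/121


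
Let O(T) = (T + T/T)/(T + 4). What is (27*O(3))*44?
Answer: 4752/7 ≈ 678.86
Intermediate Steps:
O(T) = (1 + T)/(4 + T) (O(T) = (T + 1)/(4 + T) = (1 + T)/(4 + T))
(27*O(3))*44 = (27*((1 + 3)/(4 + 3)))*44 = (27*(4/7))*44 = (108/7)*44 = 4752/7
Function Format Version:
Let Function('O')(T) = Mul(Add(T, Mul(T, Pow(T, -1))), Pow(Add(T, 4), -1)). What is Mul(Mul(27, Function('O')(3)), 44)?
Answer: Rational(4752, 7) ≈ 678.86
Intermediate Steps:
Function('O')(T) = Mul(Pow(Add(4, T), -1), Add(1, T)) (Function('O')(T) = Mul(Add(T, 1), Pow(Add(4, T), -1)) = Mul(Add(1, T), Pow(Add(4, T), -1)) = Mul(Pow(Add(4, T), -1), Add(1, T)))
Mul(Mul(27, Function('O')(3)), 44) = Mul(Mul(27, Mul(Pow(Add(4, 3), -1), Add(1, 3))), 44) = Mul(Mul(27, Mul(Pow(7, -1), 4)), 44) = Mul(Mul(27, Mul(Rational(1, 7), 4)), 44) = Mul(Mul(27, Rational(4, 7)), 44) = Mul(Rational(108, 7), 44) = Rational(4752, 7)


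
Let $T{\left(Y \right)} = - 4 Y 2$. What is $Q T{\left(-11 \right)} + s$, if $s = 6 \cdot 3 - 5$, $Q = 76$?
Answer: $6701$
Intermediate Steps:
$T{\left(Y \right)} = - 8 Y$
$s = 13$ ($s = 18 - 5 = 13$)
$Q T{\left(-11 \right)} + s = 76 \left(\left(-8\right) \left(-11\right)\right) + 13 = 76 \cdot 88 + 13 = 6688 + 13 = 6701$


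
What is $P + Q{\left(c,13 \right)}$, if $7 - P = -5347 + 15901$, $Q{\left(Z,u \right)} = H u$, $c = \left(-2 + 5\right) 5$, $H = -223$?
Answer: $-13446$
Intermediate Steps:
$c = 15$ ($c = 3 \cdot 5 = 15$)
$Q{\left(Z,u \right)} = - 223 u$
$P = -10547$ ($P = 7 - \left(-5347 + 15901\right) = 7 - 10554 = -10547$)
$P + Q{\left(c,13 \right)} = -10547 - 2899 = -13446$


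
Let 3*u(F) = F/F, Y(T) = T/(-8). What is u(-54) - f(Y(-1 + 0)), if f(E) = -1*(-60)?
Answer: -179/3 ≈ -59.667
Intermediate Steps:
Y(T) = -T/8 (Y(T) = T*(-1/8) = -T/8)
f(E) = 60
u(F) = 1/3 (u(F) = (F/F)/3 = (1/3)*1 = 1/3)
u(-54) - f(Y(-1 + 0)) = 1/3 - 1*60 = 1/3 - 60 = -179/3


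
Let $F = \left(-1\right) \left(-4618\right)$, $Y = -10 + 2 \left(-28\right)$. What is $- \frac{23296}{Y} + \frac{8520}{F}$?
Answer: $\frac{27035812}{76197} \approx 354.81$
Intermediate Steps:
$Y = -66$ ($Y = -10 - 56 = -66$)
$F = 4618$
$- \frac{23296}{Y} + \frac{8520}{F} = - \frac{23296}{-66} + \frac{8520}{4618} = \left(-23296\right) \left(- \frac{1}{66}\right) + 8520 \cdot \frac{1}{4618} = \frac{11648}{33} + \frac{4260}{2309} = \frac{27035812}{76197}$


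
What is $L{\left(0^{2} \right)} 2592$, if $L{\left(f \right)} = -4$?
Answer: $-10368$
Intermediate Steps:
$L{\left(0^{2} \right)} 2592 = \left(-4\right) 2592 = -10368$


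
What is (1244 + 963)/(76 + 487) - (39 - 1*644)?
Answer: 342822/563 ≈ 608.92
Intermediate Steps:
(1244 + 963)/(76 + 487) - (39 - 1*644) = 2207/563 - (39 - 644) = 2207*(1/563) - 1*(-605) = 2207/563 + 605 = 342822/563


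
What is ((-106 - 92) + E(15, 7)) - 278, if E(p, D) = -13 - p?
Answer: -504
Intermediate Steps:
((-106 - 92) + E(15, 7)) - 278 = ((-106 - 92) + (-13 - 1*15)) - 278 = (-198 + (-13 - 15)) - 278 = (-198 - 28) - 278 = -226 - 278 = -504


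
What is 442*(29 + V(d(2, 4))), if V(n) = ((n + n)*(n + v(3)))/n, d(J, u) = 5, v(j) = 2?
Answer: 19006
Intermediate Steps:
V(n) = 4 + 2*n (V(n) = ((n + n)*(n + 2))/n = ((2*n)*(2 + n))/n = (2*n*(2 + n))/n = 4 + 2*n)
442*(29 + V(d(2, 4))) = 442*(29 + (4 + 2*5)) = 442*(29 + (4 + 10)) = 442*(29 + 14) = 442*43 = 19006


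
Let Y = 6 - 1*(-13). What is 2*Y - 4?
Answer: 34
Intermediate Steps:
Y = 19 (Y = 6 + 13 = 19)
2*Y - 4 = 2*19 - 4 = 38 - 4 = 34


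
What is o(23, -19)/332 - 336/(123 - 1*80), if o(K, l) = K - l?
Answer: -54873/7138 ≈ -7.6874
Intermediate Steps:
o(23, -19)/332 - 336/(123 - 1*80) = (23 - 1*(-19))/332 - 336/(123 - 1*80) = (23 + 19)*(1/332) - 336/(123 - 80) = 42*(1/332) - 336/43 = 21/166 - 336*1/43 = 21/166 - 336/43 = -54873/7138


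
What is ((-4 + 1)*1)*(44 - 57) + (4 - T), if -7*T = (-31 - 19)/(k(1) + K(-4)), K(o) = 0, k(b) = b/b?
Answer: 251/7 ≈ 35.857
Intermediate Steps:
k(b) = 1
T = 50/7 (T = -(-31 - 19)/(7*(1 + 0)) = -(-50)/(7*1) = -(-50)/7 = -⅐*(-50) = 50/7 ≈ 7.1429)
((-4 + 1)*1)*(44 - 57) + (4 - T) = ((-4 + 1)*1)*(44 - 57) + (4 - 1*50/7) = -3*1*(-13) + (4 - 50/7) = -3*(-13) - 22/7 = 39 - 22/7 = 251/7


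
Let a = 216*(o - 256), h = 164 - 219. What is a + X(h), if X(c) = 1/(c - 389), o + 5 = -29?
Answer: -27812161/444 ≈ -62640.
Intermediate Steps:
h = -55
o = -34 (o = -5 - 29 = -34)
a = -62640 (a = 216*(-34 - 256) = 216*(-290) = -62640)
X(c) = 1/(-389 + c)
a + X(h) = -62640 + 1/(-389 - 55) = -62640 + 1/(-444) = -62640 - 1/444 = -27812161/444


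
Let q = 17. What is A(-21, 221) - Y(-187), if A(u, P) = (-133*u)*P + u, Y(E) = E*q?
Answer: 620411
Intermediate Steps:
Y(E) = 17*E (Y(E) = E*17 = 17*E)
A(u, P) = u - 133*P*u (A(u, P) = -133*P*u + u = u - 133*P*u)
A(-21, 221) - Y(-187) = -21*(1 - 133*221) - 17*(-187) = -21*(1 - 29393) - 1*(-3179) = -21*(-29392) + 3179 = 617232 + 3179 = 620411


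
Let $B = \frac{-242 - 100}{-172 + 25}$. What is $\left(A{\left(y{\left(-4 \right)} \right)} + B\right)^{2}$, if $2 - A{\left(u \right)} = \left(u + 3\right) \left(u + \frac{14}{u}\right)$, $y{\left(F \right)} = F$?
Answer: $\frac{96721}{9604} \approx 10.071$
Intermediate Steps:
$B = \frac{114}{49}$ ($B = - \frac{342}{-147} = \left(-342\right) \left(- \frac{1}{147}\right) = \frac{114}{49} \approx 2.3265$)
$A{\left(u \right)} = 2 - \left(3 + u\right) \left(u + \frac{14}{u}\right)$ ($A{\left(u \right)} = 2 - \left(u + 3\right) \left(u + \frac{14}{u}\right) = 2 - \left(3 + u\right) \left(u + \frac{14}{u}\right)$)
$\left(A{\left(y{\left(-4 \right)} \right)} + B\right)^{2} = \left(\left(-12 - \left(-4\right)^{2} - \frac{42}{-4} - -12\right) + \frac{114}{49}\right)^{2} = \left(\left(-12 - 16 - - \frac{21}{2} + 12\right) + \frac{114}{49}\right)^{2} = \left(\left(-12 - 16 + \frac{21}{2} + 12\right) + \frac{114}{49}\right)^{2} = \left(- \frac{11}{2} + \frac{114}{49}\right)^{2} = \left(- \frac{311}{98}\right)^{2} = \frac{96721}{9604}$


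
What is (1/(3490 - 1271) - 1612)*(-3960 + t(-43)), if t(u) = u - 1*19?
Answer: 14386802594/2219 ≈ 6.4835e+6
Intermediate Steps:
t(u) = -19 + u (t(u) = u - 19 = -19 + u)
(1/(3490 - 1271) - 1612)*(-3960 + t(-43)) = (1/(3490 - 1271) - 1612)*(-3960 + (-19 - 43)) = (1/2219 - 1612)*(-3960 - 62) = (1/2219 - 1612)*(-4022) = -3577027/2219*(-4022) = 14386802594/2219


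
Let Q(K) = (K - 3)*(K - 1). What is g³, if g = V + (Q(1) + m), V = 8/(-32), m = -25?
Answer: -1030301/64 ≈ -16098.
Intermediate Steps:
Q(K) = (-1 + K)*(-3 + K) (Q(K) = (-3 + K)*(-1 + K) = (-1 + K)*(-3 + K))
V = -¼ (V = 8*(-1/32) = -¼ ≈ -0.25000)
g = -101/4 (g = -¼ + ((3 + 1² - 4*1) - 25) = -¼ + ((3 + 1 - 4) - 25) = -¼ + (0 - 25) = -¼ - 25 = -101/4 ≈ -25.250)
g³ = (-101/4)³ = -1030301/64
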